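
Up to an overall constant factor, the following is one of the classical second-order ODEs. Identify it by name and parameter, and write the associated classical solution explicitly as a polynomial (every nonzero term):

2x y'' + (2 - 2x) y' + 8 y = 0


All three coefficients share the factor 2; dividing through by 2 gives  x y'' + (1 - x) y' + 4 y = 0.
This matches the Laguerre equation x y'' + (1 - x) y' + n y = 0 with n = 4; the polynomial solution is L_4(x).
With y = sum_k a_k x^k, matching x^k gives (k+1)k a_{k+1} + (k+1) a_{k+1} - k a_k + n a_k = 0, i.e. (k+1)^2 a_{k+1} = (k - n) a_k = (k - 4) a_k. The right side vanishes at k = 4, so the series terminates at degree 4.
Standard normalization L_n(0) = 1 gives a_0 = 1. Work upward with a_{k+1} = (k - 4) a_k / (k+1)^2:
  a_1 = (0 - 4)(1) / 1^2 = -4/1 = -4
  a_2 = (1 - 4)(-4) / 2^2 = 12/4 = 3
  a_3 = (2 - 4)(3) / 3^2 = -6/9 = -2/3
  a_4 = (3 - 4)(-2/3) / 4^2 = (2/3)/16 = 1/24
Hence L_4(x) = x^4/24 - 2 x^3/3 + 3 x^2 - 4 x + 1.

L_4(x); series = x^4/24 - 2 x^3/3 + 3 x^2 - 4 x + 1


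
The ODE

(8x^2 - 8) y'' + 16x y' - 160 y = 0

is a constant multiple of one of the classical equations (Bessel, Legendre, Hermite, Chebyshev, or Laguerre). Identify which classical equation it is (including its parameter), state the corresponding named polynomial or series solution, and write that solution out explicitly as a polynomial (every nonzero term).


All three coefficients share the factor -8; dividing through by -8 gives  (1 - x^2) y'' - 2x y' + 20 y = 0.
This matches the Legendre equation (1 - x^2) y'' - 2x y' + n(n+1) y = 0 (note the -2x y' term) with n(n+1) = 20, so n = 4; the polynomial solution is P_4(x).
With y = sum_k a_k x^k, matching x^k gives (k+2)(k+1) a_{k+2} = [k(k+1) - n(n+1)] a_k = (k - 4)(k + 5) a_k. The right side vanishes at k = 4, so the series with the parity of 4 terminates at degree 4.
Standard normalization (P_n(1) = 1): leading coefficient (2n)!/(2^n (n!)^2) = 40320/(16*576) = 35/8, so a_4 = 35/8. Work downward with a_k = (k+1)(k+2) a_{k+2} / ((k - 4)(k + 5)):
  a_2 = (3)(4)(35/8) / ((2 - 4)(2 + 5)) = (105/2)/(-14) = -15/4
  a_0 = (1)(2)(-15/4) / ((0 - 4)(0 + 5)) = (-15/2)/(-20) = 3/8
Hence P_4(x) = 35 x^4/8 - 15 x^2/4 + 3/8.

P_4(x); series = 35 x^4/8 - 15 x^2/4 + 3/8


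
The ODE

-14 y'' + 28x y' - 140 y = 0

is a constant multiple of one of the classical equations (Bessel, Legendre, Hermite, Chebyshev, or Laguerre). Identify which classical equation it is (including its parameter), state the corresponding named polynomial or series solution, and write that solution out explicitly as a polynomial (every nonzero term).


All three coefficients share the factor -14; dividing through by -14 gives  y'' - 2x y' + 10 y = 0.
This matches the Hermite equation y'' - 2x y' + 2n y = 0 with 2n = 10, so n = 5; the polynomial solution is H_5(x).
With y = sum_k a_k x^k, matching x^k gives (k+2)(k+1) a_{k+2} = 2(k - n) a_k = 2(k - 5) a_k. The right side vanishes at k = 5, so the series with the parity of 5 terminates at degree 5.
Standard normalization: leading coefficient of H_n is 2^n, so a_5 = 2^5 = 32. Work downward with a_k = (k+1)(k+2) a_{k+2} / (2(k - n)):
  a_3 = (4)(5)(32) / (2(3 - 5)) = 640/(-4) = -160
  a_1 = (2)(3)(-160) / (2(1 - 5)) = -960/(-8) = 120
Hence H_5(x) = 32 x^5 - 160 x^3 + 120 x.

H_5(x); series = 32 x^5 - 160 x^3 + 120 x


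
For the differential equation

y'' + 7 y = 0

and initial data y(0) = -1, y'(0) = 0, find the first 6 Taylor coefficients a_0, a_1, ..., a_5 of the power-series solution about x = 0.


Ansatz: y(x) = sum_{n>=0} a_n x^n, so y'(x) = sum_{n>=1} n a_n x^(n-1) and y''(x) = sum_{n>=2} n(n-1) a_n x^(n-2).
Substitute into P(x) y'' + Q(x) y' + R(x) y = 0 with P(x) = 1, Q(x) = 0, R(x) = 7, and match powers of x.
Initial conditions: a_0 = -1, a_1 = 0.
Setting the coefficient of each power of x to zero and solving order by order (substituting the coefficients already found):
  x^0: 2 a_2 + 7 a_0 = 0  ->  2 a_2 = -7 a_0 = 7  ->  a_2 = 7/2
  x^1: 6 a_3 + 7 a_1 = 0  ->  6 a_3 = -7 a_1 = 0  ->  a_3 = 0
  x^2: 12 a_4 + 7 a_2 = 0  ->  12 a_4 = -7 a_2 = -49/2  ->  a_4 = -49/24
  x^3: 20 a_5 + 7 a_3 = 0  ->  20 a_5 = -7 a_3 = 0  ->  a_5 = 0
Truncated series: y(x) = -1 + (7/2) x^2 - (49/24) x^4 + O(x^6).

a_0 = -1; a_1 = 0; a_2 = 7/2; a_3 = 0; a_4 = -49/24; a_5 = 0


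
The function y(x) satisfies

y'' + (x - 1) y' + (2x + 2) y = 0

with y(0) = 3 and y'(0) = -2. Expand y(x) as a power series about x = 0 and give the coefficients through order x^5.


Ansatz: y(x) = sum_{n>=0} a_n x^n, so y'(x) = sum_{n>=1} n a_n x^(n-1) and y''(x) = sum_{n>=2} n(n-1) a_n x^(n-2).
Substitute into P(x) y'' + Q(x) y' + R(x) y = 0 with P(x) = 1, Q(x) = x - 1, R(x) = 2x + 2, and match powers of x.
Initial conditions: a_0 = 3, a_1 = -2.
Setting the coefficient of each power of x to zero and solving order by order (substituting the coefficients already found):
  x^0: 2 a_2 - a_1 + 2 a_0 = 0  ->  2 a_2 = a_1 - 2 a_0 = -8  ->  a_2 = -4
  x^1: 6 a_3 - 2 a_2 + 3 a_1 + 2 a_0 = 0  ->  6 a_3 = 2 a_2 - 3 a_1 - 2 a_0 = -8  ->  a_3 = -4/3
  x^2: 12 a_4 - 3 a_3 + 4 a_2 + 2 a_1 = 0  ->  12 a_4 = 3 a_3 - 4 a_2 - 2 a_1 = 16  ->  a_4 = 4/3
  x^3: 20 a_5 - 4 a_4 + 5 a_3 + 2 a_2 = 0  ->  20 a_5 = 4 a_4 - 5 a_3 - 2 a_2 = 20  ->  a_5 = 1
Truncated series: y(x) = 3 - 2 x - 4 x^2 - (4/3) x^3 + (4/3) x^4 + x^5 + O(x^6).

a_0 = 3; a_1 = -2; a_2 = -4; a_3 = -4/3; a_4 = 4/3; a_5 = 1


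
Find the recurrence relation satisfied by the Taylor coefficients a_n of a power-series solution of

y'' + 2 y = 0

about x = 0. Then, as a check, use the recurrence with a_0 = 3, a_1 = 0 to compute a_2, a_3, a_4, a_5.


Substitute y = sum_n a_n x^n into y'' + (const) y = 0.
y''(x) = sum_{n>=0} (n+2)(n+1) a_{n+2} x^n.
The ODE becomes sum_n [(n+2)(n+1) a_{n+2} + 2 a_n] x^n = 0.
Setting each coefficient to zero gives the recurrence:
  (n+2)(n+1) a_{n+2} + 2 a_n = 0,
  a_{n+2} = -2 / ((n+1)(n+2)) a_n.

Check with a_0 = 3, a_1 = 0 (apply the recurrence for n = 0, 1, 2, 3): a_0 = 3, a_1 = 0, a_2 = -3, a_3 = 0, a_4 = 1/2, a_5 = 0.

a_{n+2} = -2/((n+1)(n+2)) * a_n; check: a_0 = 3, a_1 = 0, a_2 = -3, a_3 = 0, a_4 = 1/2, a_5 = 0


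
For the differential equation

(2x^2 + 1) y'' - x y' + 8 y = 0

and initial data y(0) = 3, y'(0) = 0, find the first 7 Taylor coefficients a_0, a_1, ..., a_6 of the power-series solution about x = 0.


Ansatz: y(x) = sum_{n>=0} a_n x^n, so y'(x) = sum_{n>=1} n a_n x^(n-1) and y''(x) = sum_{n>=2} n(n-1) a_n x^(n-2).
Substitute into P(x) y'' + Q(x) y' + R(x) y = 0 with P(x) = 2x^2 + 1, Q(x) = -x, R(x) = 8, and match powers of x.
Initial conditions: a_0 = 3, a_1 = 0.
Setting the coefficient of each power of x to zero and solving order by order (substituting the coefficients already found):
  x^0: 2 a_2 + 8 a_0 = 0  ->  2 a_2 = -8 a_0 = -24  ->  a_2 = -12
  x^1: 6 a_3 + 7 a_1 = 0  ->  6 a_3 = -7 a_1 = 0  ->  a_3 = 0
  x^2: 12 a_4 + 10 a_2 = 0  ->  12 a_4 = -10 a_2 = 120  ->  a_4 = 10
  x^3: 20 a_5 + 17 a_3 = 0  ->  20 a_5 = -17 a_3 = 0  ->  a_5 = 0
  x^4: 30 a_6 + 28 a_4 = 0  ->  30 a_6 = -28 a_4 = -280  ->  a_6 = -28/3
Truncated series: y(x) = 3 - 12 x^2 + 10 x^4 - (28/3) x^6 + O(x^7).

a_0 = 3; a_1 = 0; a_2 = -12; a_3 = 0; a_4 = 10; a_5 = 0; a_6 = -28/3


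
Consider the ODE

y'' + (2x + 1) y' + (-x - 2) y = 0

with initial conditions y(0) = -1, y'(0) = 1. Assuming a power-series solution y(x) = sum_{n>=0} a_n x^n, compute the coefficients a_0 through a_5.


Ansatz: y(x) = sum_{n>=0} a_n x^n, so y'(x) = sum_{n>=1} n a_n x^(n-1) and y''(x) = sum_{n>=2} n(n-1) a_n x^(n-2).
Substitute into P(x) y'' + Q(x) y' + R(x) y = 0 with P(x) = 1, Q(x) = 2x + 1, R(x) = -x - 2, and match powers of x.
Initial conditions: a_0 = -1, a_1 = 1.
Setting the coefficient of each power of x to zero and solving order by order (substituting the coefficients already found):
  x^0: 2 a_2 + a_1 - 2 a_0 = 0  ->  2 a_2 = -a_1 + 2 a_0 = -3  ->  a_2 = -3/2
  x^1: 6 a_3 + 2 a_2 - a_0 = 0  ->  6 a_3 = -2 a_2 + a_0 = 2  ->  a_3 = 1/3
  x^2: 12 a_4 + 3 a_3 + 2 a_2 - a_1 = 0  ->  12 a_4 = -3 a_3 - 2 a_2 + a_1 = 3  ->  a_4 = 1/4
  x^3: 20 a_5 + 4 a_4 + 4 a_3 - a_2 = 0  ->  20 a_5 = -4 a_4 - 4 a_3 + a_2 = -23/6  ->  a_5 = -23/120
Truncated series: y(x) = -1 + x - (3/2) x^2 + (1/3) x^3 + (1/4) x^4 - (23/120) x^5 + O(x^6).

a_0 = -1; a_1 = 1; a_2 = -3/2; a_3 = 1/3; a_4 = 1/4; a_5 = -23/120


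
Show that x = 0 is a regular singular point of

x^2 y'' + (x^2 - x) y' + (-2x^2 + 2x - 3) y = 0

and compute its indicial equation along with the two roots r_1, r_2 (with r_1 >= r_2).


Divide by x^2 to reach normal form y'' + P_1(x) y' + P_2(x) y = 0 with P_1(x) = 1 - 1/x and P_2(x) = -2 + 2/x - 3/x^2.
x = 0 is a singular point because the y'-coefficient 1 - 1/x has a pole at x = 0 and the y-coefficient -2 + 2/x - 3/x^2 has a pole at x = 0.
It is a regular singular point because x P_1(x) = p(x) = x - 1 and x^2 P_2(x) = q(x) = -2x^2 + 2x - 3 are polynomials, hence analytic at x = 0.
p(0) = -1,  q(0) = -3.
Indicial equation: r(r-1) + p(0) r + q(0) = 0, i.e. r^2 + (p(0) - 1) r + q(0) = 0, i.e. r^2 - 2 r - 3 = 0.
Discriminant: (-2)^2 - 4(-3) = 16, so r = (2 ± 4)/2.
Solving: r_1 = 3, r_2 = -1.

indicial: r^2 - 2 r - 3 = 0; roots r_1 = 3, r_2 = -1


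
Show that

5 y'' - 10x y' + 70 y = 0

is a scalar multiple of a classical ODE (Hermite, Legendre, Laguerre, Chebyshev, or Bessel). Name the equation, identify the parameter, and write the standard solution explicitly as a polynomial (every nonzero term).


All three coefficients share the factor 5; dividing through by 5 gives  y'' - 2x y' + 14 y = 0.
This matches the Hermite equation y'' - 2x y' + 2n y = 0 with 2n = 14, so n = 7; the polynomial solution is H_7(x).
With y = sum_k a_k x^k, matching x^k gives (k+2)(k+1) a_{k+2} = 2(k - n) a_k = 2(k - 7) a_k. The right side vanishes at k = 7, so the series with the parity of 7 terminates at degree 7.
Standard normalization: leading coefficient of H_n is 2^n, so a_7 = 2^7 = 128. Work downward with a_k = (k+1)(k+2) a_{k+2} / (2(k - n)):
  a_5 = (6)(7)(128) / (2(5 - 7)) = 5376/(-4) = -1344
  a_3 = (4)(5)(-1344) / (2(3 - 7)) = -26880/(-8) = 3360
  a_1 = (2)(3)(3360) / (2(1 - 7)) = 20160/(-12) = -1680
Hence H_7(x) = 128 x^7 - 1344 x^5 + 3360 x^3 - 1680 x.

H_7(x); series = 128 x^7 - 1344 x^5 + 3360 x^3 - 1680 x


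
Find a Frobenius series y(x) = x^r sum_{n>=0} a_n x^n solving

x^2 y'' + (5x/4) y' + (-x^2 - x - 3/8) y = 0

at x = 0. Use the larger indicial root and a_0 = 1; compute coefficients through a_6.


Write in Frobenius form y'' + (p(x)/x) y' + (q(x)/x^2) y = 0:
  p(x) = 5/4,  q(x) = -x^2 - x - 3/8.
Indicial equation: r(r-1) + (5/4) r + (-3/8) = 0 -> roots r_1 = 1/2, r_2 = -3/4.
Take r = r_1 = 1/2. Let y(x) = x^r sum_{n>=0} a_n x^n with a_0 = 1.
Substitute y = x^r sum a_n x^n and match x^{r+n}. The recurrence is
  D(n) a_n - 1 a_{n-1} - 1 a_{n-2} = 0,  where D(n) = (r+n)(r+n-1) + (5/4)(r+n) + (-3/8).
  a_n = [1 a_{n-1} + 1 a_{n-2}] / D(n).
Since the indicial polynomial factors as (r - r_1)(r - r_2), D(n) = (r_1 + n - r_1)(r_1 + n - r_2) = n(n + 5/4).
Evaluating step by step (a_0 = 1):
  n = 1: D(1) = 1(1 + 5/4) = 9/4; numerator = 1(1) = 1; a_1 = (1)/(9/4) = 4/9
  n = 2: D(2) = 2(2 + 5/4) = 13/2; numerator = 1(4/9) + 1(1) = 13/9; a_2 = (13/9)/(13/2) = 2/9
  n = 3: D(3) = 3(3 + 5/4) = 51/4; numerator = 1(2/9) + 1(4/9) = 2/3; a_3 = (2/3)/(51/4) = 8/153
  n = 4: D(4) = 4(4 + 5/4) = 21; numerator = 1(8/153) + 1(2/9) = 14/51; a_4 = (14/51)/(21) = 2/153
  n = 5: D(5) = 5(5 + 5/4) = 125/4; numerator = 1(2/153) + 1(8/153) = 10/153; a_5 = (10/153)/(125/4) = 8/3825
  n = 6: D(6) = 6(6 + 5/4) = 87/2; numerator = 1(8/3825) + 1(2/153) = 58/3825; a_6 = (58/3825)/(87/2) = 4/11475

r = 1/2; a_0 = 1; a_1 = 4/9; a_2 = 2/9; a_3 = 8/153; a_4 = 2/153; a_5 = 8/3825; a_6 = 4/11475


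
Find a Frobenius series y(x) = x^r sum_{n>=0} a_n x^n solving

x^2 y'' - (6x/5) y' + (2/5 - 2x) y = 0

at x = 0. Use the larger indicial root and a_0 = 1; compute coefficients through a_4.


Write in Frobenius form y'' + (p(x)/x) y' + (q(x)/x^2) y = 0:
  p(x) = -6/5,  q(x) = 2/5 - 2x.
Indicial equation: r(r-1) + (-6/5) r + (2/5) = 0 -> roots r_1 = 2, r_2 = 1/5.
Take r = r_1 = 2. Let y(x) = x^r sum_{n>=0} a_n x^n with a_0 = 1.
Substitute y = x^r sum a_n x^n and match x^{r+n}. The recurrence is
  D(n) a_n - 2 a_{n-1} = 0,  where D(n) = (r+n)(r+n-1) + (-6/5)(r+n) + (2/5).
  a_n = 2 / D(n) * a_{n-1}.
Since the indicial polynomial factors as (r - r_1)(r - r_2), D(n) = (r_1 + n - r_1)(r_1 + n - r_2) = n(n + 9/5).
Evaluating step by step (a_0 = 1):
  n = 1: D(1) = 1(1 + 9/5) = 14/5; numerator = 2(1) = 2; a_1 = (2)/(14/5) = 5/7
  n = 2: D(2) = 2(2 + 9/5) = 38/5; numerator = 2(5/7) = 10/7; a_2 = (10/7)/(38/5) = 25/133
  n = 3: D(3) = 3(3 + 9/5) = 72/5; numerator = 2(25/133) = 50/133; a_3 = (50/133)/(72/5) = 125/4788
  n = 4: D(4) = 4(4 + 9/5) = 116/5; numerator = 2(125/4788) = 125/2394; a_4 = (125/2394)/(116/5) = 625/277704

r = 2; a_0 = 1; a_1 = 5/7; a_2 = 25/133; a_3 = 125/4788; a_4 = 625/277704


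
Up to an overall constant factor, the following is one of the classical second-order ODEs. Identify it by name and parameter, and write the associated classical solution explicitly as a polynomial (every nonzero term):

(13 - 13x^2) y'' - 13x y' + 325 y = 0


All three coefficients share the factor 13; dividing through by 13 gives  (1 - x^2) y'' - x y' + 25 y = 0.
This matches the Chebyshev equation (1 - x^2) y'' - x y' + n^2 y = 0 (note the -x y' term, not -2x y') with n^2 = 25, so n = 5; the polynomial solution is T_5(x).
With y = sum_k a_k x^k, matching x^k gives (k+2)(k+1) a_{k+2} = (k^2 - n^2) a_k = (k - 5)(k + 5) a_k. The right side vanishes at k = 5, so the series with the parity of 5 terminates at degree 5.
Standard normalization: leading coefficient of T_n is 2^(n-1), so a_5 = 2^4 = 16. Work downward with a_k = (k+1)(k+2) a_{k+2} / ((k - 5)(k + 5)):
  a_3 = (4)(5)(16) / ((3 - 5)(3 + 5)) = 320/(-16) = -20
  a_1 = (2)(3)(-20) / ((1 - 5)(1 + 5)) = -120/(-24) = 5
Hence T_5(x) = 16 x^5 - 20 x^3 + 5 x.

T_5(x); series = 16 x^5 - 20 x^3 + 5 x


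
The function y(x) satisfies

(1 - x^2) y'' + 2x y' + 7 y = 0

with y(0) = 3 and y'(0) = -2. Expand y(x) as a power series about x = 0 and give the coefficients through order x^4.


Ansatz: y(x) = sum_{n>=0} a_n x^n, so y'(x) = sum_{n>=1} n a_n x^(n-1) and y''(x) = sum_{n>=2} n(n-1) a_n x^(n-2).
Substitute into P(x) y'' + Q(x) y' + R(x) y = 0 with P(x) = 1 - x^2, Q(x) = 2x, R(x) = 7, and match powers of x.
Initial conditions: a_0 = 3, a_1 = -2.
Setting the coefficient of each power of x to zero and solving order by order (substituting the coefficients already found):
  x^0: 2 a_2 + 7 a_0 = 0  ->  2 a_2 = -7 a_0 = -21  ->  a_2 = -21/2
  x^1: 6 a_3 + 9 a_1 = 0  ->  6 a_3 = -9 a_1 = 18  ->  a_3 = 3
  x^2: 12 a_4 + 9 a_2 = 0  ->  12 a_4 = -9 a_2 = 189/2  ->  a_4 = 63/8
Truncated series: y(x) = 3 - 2 x - (21/2) x^2 + 3 x^3 + (63/8) x^4 + O(x^5).

a_0 = 3; a_1 = -2; a_2 = -21/2; a_3 = 3; a_4 = 63/8


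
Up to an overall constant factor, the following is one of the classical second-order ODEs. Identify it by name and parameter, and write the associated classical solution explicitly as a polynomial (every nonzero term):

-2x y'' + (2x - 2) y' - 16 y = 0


All three coefficients share the factor -2; dividing through by -2 gives  x y'' + (1 - x) y' + 8 y = 0.
This matches the Laguerre equation x y'' + (1 - x) y' + n y = 0 with n = 8; the polynomial solution is L_8(x).
With y = sum_k a_k x^k, matching x^k gives (k+1)k a_{k+1} + (k+1) a_{k+1} - k a_k + n a_k = 0, i.e. (k+1)^2 a_{k+1} = (k - n) a_k = (k - 8) a_k. The right side vanishes at k = 8, so the series terminates at degree 8.
Standard normalization L_n(0) = 1 gives a_0 = 1. Work upward with a_{k+1} = (k - 8) a_k / (k+1)^2:
  a_1 = (0 - 8)(1) / 1^2 = -8/1 = -8
  a_2 = (1 - 8)(-8) / 2^2 = 56/4 = 14
  a_3 = (2 - 8)(14) / 3^2 = -84/9 = -28/3
  a_4 = (3 - 8)(-28/3) / 4^2 = (140/3)/16 = 35/12
  a_5 = (4 - 8)(35/12) / 5^2 = (-35/3)/25 = -7/15
  a_6 = (5 - 8)(-7/15) / 6^2 = (7/5)/36 = 7/180
  a_7 = (6 - 8)(7/180) / 7^2 = (-7/90)/49 = -1/630
  a_8 = (7 - 8)(-1/630) / 8^2 = (1/630)/64 = 1/40320
Hence L_8(x) = x^8/40320 - x^7/630 + 7 x^6/180 - 7 x^5/15 + 35 x^4/12 - 28 x^3/3 + 14 x^2 - 8 x + 1.

L_8(x); series = x^8/40320 - x^7/630 + 7 x^6/180 - 7 x^5/15 + 35 x^4/12 - 28 x^3/3 + 14 x^2 - 8 x + 1


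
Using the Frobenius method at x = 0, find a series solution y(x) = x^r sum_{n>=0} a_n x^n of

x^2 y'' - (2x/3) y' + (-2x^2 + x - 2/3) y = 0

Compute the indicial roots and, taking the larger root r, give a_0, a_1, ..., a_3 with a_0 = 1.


Write in Frobenius form y'' + (p(x)/x) y' + (q(x)/x^2) y = 0:
  p(x) = -2/3,  q(x) = -2x^2 + x - 2/3.
Indicial equation: r(r-1) + (-2/3) r + (-2/3) = 0 -> roots r_1 = 2, r_2 = -1/3.
Take r = r_1 = 2. Let y(x) = x^r sum_{n>=0} a_n x^n with a_0 = 1.
Substitute y = x^r sum a_n x^n and match x^{r+n}. The recurrence is
  D(n) a_n + 1 a_{n-1} - 2 a_{n-2} = 0,  where D(n) = (r+n)(r+n-1) + (-2/3)(r+n) + (-2/3).
  a_n = [-1 a_{n-1} + 2 a_{n-2}] / D(n).
Since the indicial polynomial factors as (r - r_1)(r - r_2), D(n) = (r_1 + n - r_1)(r_1 + n - r_2) = n(n + 7/3).
Evaluating step by step (a_0 = 1):
  n = 1: D(1) = 1(1 + 7/3) = 10/3; numerator = -1(1) = -1; a_1 = (-1)/(10/3) = -3/10
  n = 2: D(2) = 2(2 + 7/3) = 26/3; numerator = -1(-3/10) + 2(1) = 23/10; a_2 = (23/10)/(26/3) = 69/260
  n = 3: D(3) = 3(3 + 7/3) = 16; numerator = -1(69/260) + 2(-3/10) = -45/52; a_3 = (-45/52)/(16) = -45/832

r = 2; a_0 = 1; a_1 = -3/10; a_2 = 69/260; a_3 = -45/832


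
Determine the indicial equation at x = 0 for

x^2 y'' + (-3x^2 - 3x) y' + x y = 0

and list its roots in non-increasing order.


Divide by x^2 to reach normal form y'' + P_1(x) y' + P_2(x) y = 0 with P_1(x) = -3 - 3/x and P_2(x) = 1/x.
x = 0 is a singular point because the y'-coefficient -3 - 3/x has a pole at x = 0 and the y-coefficient 1/x has a pole at x = 0.
It is a regular singular point because x P_1(x) = p(x) = -3x - 3 and x^2 P_2(x) = q(x) = x are polynomials, hence analytic at x = 0.
p(0) = -3,  q(0) = 0.
Indicial equation: r(r-1) + p(0) r + q(0) = 0, i.e. r^2 + (p(0) - 1) r + q(0) = 0, i.e. r^2 - 4 r = 0.
Discriminant: (-4)^2 - 4(0) = 16, so r = (4 ± 4)/2.
Solving: r_1 = 4, r_2 = 0.

indicial: r^2 - 4 r = 0; roots r_1 = 4, r_2 = 0


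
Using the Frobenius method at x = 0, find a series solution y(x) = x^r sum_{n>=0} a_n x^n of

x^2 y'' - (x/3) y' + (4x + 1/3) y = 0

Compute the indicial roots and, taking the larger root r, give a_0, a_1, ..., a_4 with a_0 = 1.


Write in Frobenius form y'' + (p(x)/x) y' + (q(x)/x^2) y = 0:
  p(x) = -1/3,  q(x) = 4x + 1/3.
Indicial equation: r(r-1) + (-1/3) r + (1/3) = 0 -> roots r_1 = 1, r_2 = 1/3.
Take r = r_1 = 1. Let y(x) = x^r sum_{n>=0} a_n x^n with a_0 = 1.
Substitute y = x^r sum a_n x^n and match x^{r+n}. The recurrence is
  D(n) a_n + 4 a_{n-1} = 0,  where D(n) = (r+n)(r+n-1) + (-1/3)(r+n) + (1/3).
  a_n = -4 / D(n) * a_{n-1}.
Since the indicial polynomial factors as (r - r_1)(r - r_2), D(n) = (r_1 + n - r_1)(r_1 + n - r_2) = n(n + 2/3).
Evaluating step by step (a_0 = 1):
  n = 1: D(1) = 1(1 + 2/3) = 5/3; numerator = -4(1) = -4; a_1 = (-4)/(5/3) = -12/5
  n = 2: D(2) = 2(2 + 2/3) = 16/3; numerator = -4(-12/5) = 48/5; a_2 = (48/5)/(16/3) = 9/5
  n = 3: D(3) = 3(3 + 2/3) = 11; numerator = -4(9/5) = -36/5; a_3 = (-36/5)/(11) = -36/55
  n = 4: D(4) = 4(4 + 2/3) = 56/3; numerator = -4(-36/55) = 144/55; a_4 = (144/55)/(56/3) = 54/385

r = 1; a_0 = 1; a_1 = -12/5; a_2 = 9/5; a_3 = -36/55; a_4 = 54/385


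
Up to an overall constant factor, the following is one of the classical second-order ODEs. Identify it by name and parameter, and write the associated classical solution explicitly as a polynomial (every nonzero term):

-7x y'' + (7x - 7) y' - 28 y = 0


All three coefficients share the factor -7; dividing through by -7 gives  x y'' + (1 - x) y' + 4 y = 0.
This matches the Laguerre equation x y'' + (1 - x) y' + n y = 0 with n = 4; the polynomial solution is L_4(x).
With y = sum_k a_k x^k, matching x^k gives (k+1)k a_{k+1} + (k+1) a_{k+1} - k a_k + n a_k = 0, i.e. (k+1)^2 a_{k+1} = (k - n) a_k = (k - 4) a_k. The right side vanishes at k = 4, so the series terminates at degree 4.
Standard normalization L_n(0) = 1 gives a_0 = 1. Work upward with a_{k+1} = (k - 4) a_k / (k+1)^2:
  a_1 = (0 - 4)(1) / 1^2 = -4/1 = -4
  a_2 = (1 - 4)(-4) / 2^2 = 12/4 = 3
  a_3 = (2 - 4)(3) / 3^2 = -6/9 = -2/3
  a_4 = (3 - 4)(-2/3) / 4^2 = (2/3)/16 = 1/24
Hence L_4(x) = x^4/24 - 2 x^3/3 + 3 x^2 - 4 x + 1.

L_4(x); series = x^4/24 - 2 x^3/3 + 3 x^2 - 4 x + 1


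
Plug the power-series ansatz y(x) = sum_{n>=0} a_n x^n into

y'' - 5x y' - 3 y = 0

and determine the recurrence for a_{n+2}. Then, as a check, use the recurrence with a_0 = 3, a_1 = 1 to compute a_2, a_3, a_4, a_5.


Substitute y = sum_n a_n x^n.
y''(x) has coefficient (n+2)(n+1) a_{n+2} at x^n;
-5 x y'(x) has coefficient -5 n a_n at x^n (shift);
-3 y(x) has coefficient -3 a_n at x^n.
Matching x^n: (n+2)(n+1) a_{n+2} + (-5n - 3) a_n = 0.
Thus a_{n+2} = (5n + 3) / ((n+1)(n+2)) * a_n.

Check with a_0 = 3, a_1 = 1 (apply the recurrence for n = 0, 1, 2, 3): a_0 = 3, a_1 = 1, a_2 = 9/2, a_3 = 4/3, a_4 = 39/8, a_5 = 6/5.

a_(n+2) = (5n + 3) / ((n+1)(n+2)) * a_n; check: a_0 = 3, a_1 = 1, a_2 = 9/2, a_3 = 4/3, a_4 = 39/8, a_5 = 6/5


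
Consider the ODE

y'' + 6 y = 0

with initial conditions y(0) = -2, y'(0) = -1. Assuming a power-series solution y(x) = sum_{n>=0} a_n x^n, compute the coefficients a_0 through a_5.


Ansatz: y(x) = sum_{n>=0} a_n x^n, so y'(x) = sum_{n>=1} n a_n x^(n-1) and y''(x) = sum_{n>=2} n(n-1) a_n x^(n-2).
Substitute into P(x) y'' + Q(x) y' + R(x) y = 0 with P(x) = 1, Q(x) = 0, R(x) = 6, and match powers of x.
Initial conditions: a_0 = -2, a_1 = -1.
Setting the coefficient of each power of x to zero and solving order by order (substituting the coefficients already found):
  x^0: 2 a_2 + 6 a_0 = 0  ->  2 a_2 = -6 a_0 = 12  ->  a_2 = 6
  x^1: 6 a_3 + 6 a_1 = 0  ->  6 a_3 = -6 a_1 = 6  ->  a_3 = 1
  x^2: 12 a_4 + 6 a_2 = 0  ->  12 a_4 = -6 a_2 = -36  ->  a_4 = -3
  x^3: 20 a_5 + 6 a_3 = 0  ->  20 a_5 = -6 a_3 = -6  ->  a_5 = -3/10
Truncated series: y(x) = -2 - x + 6 x^2 + x^3 - 3 x^4 - (3/10) x^5 + O(x^6).

a_0 = -2; a_1 = -1; a_2 = 6; a_3 = 1; a_4 = -3; a_5 = -3/10


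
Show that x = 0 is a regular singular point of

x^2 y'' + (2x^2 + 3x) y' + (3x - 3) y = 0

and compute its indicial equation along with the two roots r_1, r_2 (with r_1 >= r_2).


Divide by x^2 to reach normal form y'' + P_1(x) y' + P_2(x) y = 0 with P_1(x) = 2 + 3/x and P_2(x) = 3/x - 3/x^2.
x = 0 is a singular point because the y'-coefficient 2 + 3/x has a pole at x = 0 and the y-coefficient 3/x - 3/x^2 has a pole at x = 0.
It is a regular singular point because x P_1(x) = p(x) = 2x + 3 and x^2 P_2(x) = q(x) = 3x - 3 are polynomials, hence analytic at x = 0.
p(0) = 3,  q(0) = -3.
Indicial equation: r(r-1) + p(0) r + q(0) = 0, i.e. r^2 + (p(0) - 1) r + q(0) = 0, i.e. r^2 + 2 r - 3 = 0.
Discriminant: (2)^2 - 4(-3) = 16, so r = (-2 ± 4)/2.
Solving: r_1 = 1, r_2 = -3.

indicial: r^2 + 2 r - 3 = 0; roots r_1 = 1, r_2 = -3


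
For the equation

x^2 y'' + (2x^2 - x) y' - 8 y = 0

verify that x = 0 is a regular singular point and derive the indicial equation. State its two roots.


Divide by x^2 to reach normal form y'' + P_1(x) y' + P_2(x) y = 0 with P_1(x) = 2 - 1/x and P_2(x) = -8/x^2.
x = 0 is a singular point because the y'-coefficient 2 - 1/x has a pole at x = 0 and the y-coefficient -8/x^2 has a pole at x = 0.
It is a regular singular point because x P_1(x) = p(x) = 2x - 1 and x^2 P_2(x) = q(x) = -8 are polynomials, hence analytic at x = 0.
p(0) = -1,  q(0) = -8.
Indicial equation: r(r-1) + p(0) r + q(0) = 0, i.e. r^2 + (p(0) - 1) r + q(0) = 0, i.e. r^2 - 2 r - 8 = 0.
Discriminant: (-2)^2 - 4(-8) = 36, so r = (2 ± 6)/2.
Solving: r_1 = 4, r_2 = -2.

indicial: r^2 - 2 r - 8 = 0; roots r_1 = 4, r_2 = -2


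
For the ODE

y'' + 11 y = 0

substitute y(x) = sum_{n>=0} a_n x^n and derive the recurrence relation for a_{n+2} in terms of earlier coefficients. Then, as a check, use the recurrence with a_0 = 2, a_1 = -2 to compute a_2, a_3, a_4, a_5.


Substitute y = sum_n a_n x^n into y'' + (const) y = 0.
y''(x) = sum_{n>=0} (n+2)(n+1) a_{n+2} x^n.
The ODE becomes sum_n [(n+2)(n+1) a_{n+2} + 11 a_n] x^n = 0.
Setting each coefficient to zero gives the recurrence:
  (n+2)(n+1) a_{n+2} + 11 a_n = 0,
  a_{n+2} = -11 / ((n+1)(n+2)) a_n.

Check with a_0 = 2, a_1 = -2 (apply the recurrence for n = 0, 1, 2, 3): a_0 = 2, a_1 = -2, a_2 = -11, a_3 = 11/3, a_4 = 121/12, a_5 = -121/60.

a_{n+2} = -11/((n+1)(n+2)) * a_n; check: a_0 = 2, a_1 = -2, a_2 = -11, a_3 = 11/3, a_4 = 121/12, a_5 = -121/60


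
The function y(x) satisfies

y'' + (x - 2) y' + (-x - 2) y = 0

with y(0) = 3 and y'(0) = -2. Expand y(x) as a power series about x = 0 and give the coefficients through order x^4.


Ansatz: y(x) = sum_{n>=0} a_n x^n, so y'(x) = sum_{n>=1} n a_n x^(n-1) and y''(x) = sum_{n>=2} n(n-1) a_n x^(n-2).
Substitute into P(x) y'' + Q(x) y' + R(x) y = 0 with P(x) = 1, Q(x) = x - 2, R(x) = -x - 2, and match powers of x.
Initial conditions: a_0 = 3, a_1 = -2.
Setting the coefficient of each power of x to zero and solving order by order (substituting the coefficients already found):
  x^0: 2 a_2 - 2 a_1 - 2 a_0 = 0  ->  2 a_2 = 2 a_1 + 2 a_0 = 2  ->  a_2 = 1
  x^1: 6 a_3 - 4 a_2 - a_1 - a_0 = 0  ->  6 a_3 = 4 a_2 + a_1 + a_0 = 5  ->  a_3 = 5/6
  x^2: 12 a_4 - 6 a_3 - a_1 = 0  ->  12 a_4 = 6 a_3 + a_1 = 3  ->  a_4 = 1/4
Truncated series: y(x) = 3 - 2 x + x^2 + (5/6) x^3 + (1/4) x^4 + O(x^5).

a_0 = 3; a_1 = -2; a_2 = 1; a_3 = 5/6; a_4 = 1/4


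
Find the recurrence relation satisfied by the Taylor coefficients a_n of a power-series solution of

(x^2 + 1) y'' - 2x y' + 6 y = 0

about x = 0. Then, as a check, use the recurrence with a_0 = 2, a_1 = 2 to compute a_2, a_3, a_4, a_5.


Substitute y = sum_n a_n x^n.
(1 + 1 x^2) y'' contributes (n+2)(n+1) a_{n+2} + n(n-1) a_n at x^n.
-2 x y'(x) contributes -2 n a_n at x^n.
6 y(x) contributes 6 a_n at x^n.
Matching x^n: (n+2)(n+1) a_{n+2} + (n(n-1) - 2 n + 6) a_n = 0.
Thus a_{n+2} = (-n(n-1) + 2 n - 6) / ((n+1)(n+2)) * a_n.

Check with a_0 = 2, a_1 = 2 (apply the recurrence for n = 0, 1, 2, 3): a_0 = 2, a_1 = 2, a_2 = -6, a_3 = -4/3, a_4 = 2, a_5 = 2/5.

a_(n+2) = (-n(n-1) + 2 n - 6) / ((n+1)(n+2)) * a_n; check: a_0 = 2, a_1 = 2, a_2 = -6, a_3 = -4/3, a_4 = 2, a_5 = 2/5


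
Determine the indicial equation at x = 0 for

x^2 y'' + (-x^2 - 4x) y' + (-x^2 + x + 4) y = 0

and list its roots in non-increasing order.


Divide by x^2 to reach normal form y'' + P_1(x) y' + P_2(x) y = 0 with P_1(x) = -1 - 4/x and P_2(x) = -1 + 1/x + 4/x^2.
x = 0 is a singular point because the y'-coefficient -1 - 4/x has a pole at x = 0 and the y-coefficient -1 + 1/x + 4/x^2 has a pole at x = 0.
It is a regular singular point because x P_1(x) = p(x) = -x - 4 and x^2 P_2(x) = q(x) = -x^2 + x + 4 are polynomials, hence analytic at x = 0.
p(0) = -4,  q(0) = 4.
Indicial equation: r(r-1) + p(0) r + q(0) = 0, i.e. r^2 + (p(0) - 1) r + q(0) = 0, i.e. r^2 - 5 r + 4 = 0.
Discriminant: (-5)^2 - 4(4) = 9, so r = (5 ± 3)/2.
Solving: r_1 = 4, r_2 = 1.

indicial: r^2 - 5 r + 4 = 0; roots r_1 = 4, r_2 = 1


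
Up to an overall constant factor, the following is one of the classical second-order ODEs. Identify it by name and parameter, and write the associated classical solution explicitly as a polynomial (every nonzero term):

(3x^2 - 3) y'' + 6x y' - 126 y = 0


All three coefficients share the factor -3; dividing through by -3 gives  (1 - x^2) y'' - 2x y' + 42 y = 0.
This matches the Legendre equation (1 - x^2) y'' - 2x y' + n(n+1) y = 0 (note the -2x y' term) with n(n+1) = 42, so n = 6; the polynomial solution is P_6(x).
With y = sum_k a_k x^k, matching x^k gives (k+2)(k+1) a_{k+2} = [k(k+1) - n(n+1)] a_k = (k - 6)(k + 7) a_k. The right side vanishes at k = 6, so the series with the parity of 6 terminates at degree 6.
Standard normalization (P_n(1) = 1): leading coefficient (2n)!/(2^n (n!)^2) = 479001600/(64*518400) = 231/16, so a_6 = 231/16. Work downward with a_k = (k+1)(k+2) a_{k+2} / ((k - 6)(k + 7)):
  a_4 = (5)(6)(231/16) / ((4 - 6)(4 + 7)) = (3465/8)/(-22) = -315/16
  a_2 = (3)(4)(-315/16) / ((2 - 6)(2 + 7)) = (-945/4)/(-36) = 105/16
  a_0 = (1)(2)(105/16) / ((0 - 6)(0 + 7)) = (105/8)/(-42) = -5/16
Hence P_6(x) = 231 x^6/16 - 315 x^4/16 + 105 x^2/16 - 5/16.

P_6(x); series = 231 x^6/16 - 315 x^4/16 + 105 x^2/16 - 5/16


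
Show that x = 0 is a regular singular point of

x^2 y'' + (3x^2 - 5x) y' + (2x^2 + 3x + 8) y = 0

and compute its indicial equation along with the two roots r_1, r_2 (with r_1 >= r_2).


Divide by x^2 to reach normal form y'' + P_1(x) y' + P_2(x) y = 0 with P_1(x) = 3 - 5/x and P_2(x) = 2 + 3/x + 8/x^2.
x = 0 is a singular point because the y'-coefficient 3 - 5/x has a pole at x = 0 and the y-coefficient 2 + 3/x + 8/x^2 has a pole at x = 0.
It is a regular singular point because x P_1(x) = p(x) = 3x - 5 and x^2 P_2(x) = q(x) = 2x^2 + 3x + 8 are polynomials, hence analytic at x = 0.
p(0) = -5,  q(0) = 8.
Indicial equation: r(r-1) + p(0) r + q(0) = 0, i.e. r^2 + (p(0) - 1) r + q(0) = 0, i.e. r^2 - 6 r + 8 = 0.
Discriminant: (-6)^2 - 4(8) = 4, so r = (6 ± 2)/2.
Solving: r_1 = 4, r_2 = 2.

indicial: r^2 - 6 r + 8 = 0; roots r_1 = 4, r_2 = 2


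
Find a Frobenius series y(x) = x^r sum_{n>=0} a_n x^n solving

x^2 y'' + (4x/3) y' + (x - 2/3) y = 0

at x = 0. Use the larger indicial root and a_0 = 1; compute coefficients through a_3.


Write in Frobenius form y'' + (p(x)/x) y' + (q(x)/x^2) y = 0:
  p(x) = 4/3,  q(x) = x - 2/3.
Indicial equation: r(r-1) + (4/3) r + (-2/3) = 0 -> roots r_1 = 2/3, r_2 = -1.
Take r = r_1 = 2/3. Let y(x) = x^r sum_{n>=0} a_n x^n with a_0 = 1.
Substitute y = x^r sum a_n x^n and match x^{r+n}. The recurrence is
  D(n) a_n + 1 a_{n-1} = 0,  where D(n) = (r+n)(r+n-1) + (4/3)(r+n) + (-2/3).
  a_n = -1 / D(n) * a_{n-1}.
Since the indicial polynomial factors as (r - r_1)(r - r_2), D(n) = (r_1 + n - r_1)(r_1 + n - r_2) = n(n + 5/3).
Evaluating step by step (a_0 = 1):
  n = 1: D(1) = 1(1 + 5/3) = 8/3; numerator = -1(1) = -1; a_1 = (-1)/(8/3) = -3/8
  n = 2: D(2) = 2(2 + 5/3) = 22/3; numerator = -1(-3/8) = 3/8; a_2 = (3/8)/(22/3) = 9/176
  n = 3: D(3) = 3(3 + 5/3) = 14; numerator = -1(9/176) = -9/176; a_3 = (-9/176)/(14) = -9/2464

r = 2/3; a_0 = 1; a_1 = -3/8; a_2 = 9/176; a_3 = -9/2464


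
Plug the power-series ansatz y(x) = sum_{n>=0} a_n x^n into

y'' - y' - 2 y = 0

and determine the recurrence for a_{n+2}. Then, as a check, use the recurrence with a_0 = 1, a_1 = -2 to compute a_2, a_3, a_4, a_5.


Substitute y = sum_n a_n x^n.
y''(x) has coefficient (n+2)(n+1) a_{n+2} at x^n;
-y'(x) has coefficient -(n+1) a_{n+1} at x^n;
-2 y(x) has coefficient -2 a_n at x^n.
Matching x^n: (n+2)(n+1) a_{n+2} - (n+1) a_{n+1} - 2 a_n = 0.
Thus a_{n+2} = [(n+1) a_{n+1} + 2 a_n] / ((n+1)(n+2)).

Check with a_0 = 1, a_1 = -2 (apply the recurrence for n = 0, 1, 2, 3): a_0 = 1, a_1 = -2, a_2 = 0, a_3 = -2/3, a_4 = -1/6, a_5 = -1/10.

a_(n+2) = [(n+1) a_(n+1) + 2 a_n] / ((n+1)(n+2)); check: a_0 = 1, a_1 = -2, a_2 = 0, a_3 = -2/3, a_4 = -1/6, a_5 = -1/10


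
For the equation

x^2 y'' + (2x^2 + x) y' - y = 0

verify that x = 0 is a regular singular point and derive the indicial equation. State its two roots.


Divide by x^2 to reach normal form y'' + P_1(x) y' + P_2(x) y = 0 with P_1(x) = 2 + 1/x and P_2(x) = -1/x^2.
x = 0 is a singular point because the y'-coefficient 2 + 1/x has a pole at x = 0 and the y-coefficient -1/x^2 has a pole at x = 0.
It is a regular singular point because x P_1(x) = p(x) = 2x + 1 and x^2 P_2(x) = q(x) = -1 are polynomials, hence analytic at x = 0.
p(0) = 1,  q(0) = -1.
Indicial equation: r(r-1) + p(0) r + q(0) = 0, i.e. r^2 + (p(0) - 1) r + q(0) = 0, i.e. r^2 - 1 = 0.
Discriminant: (0)^2 - 4(-1) = 4, so r = (0 ± 2)/2.
Solving: r_1 = 1, r_2 = -1.

indicial: r^2 - 1 = 0; roots r_1 = 1, r_2 = -1


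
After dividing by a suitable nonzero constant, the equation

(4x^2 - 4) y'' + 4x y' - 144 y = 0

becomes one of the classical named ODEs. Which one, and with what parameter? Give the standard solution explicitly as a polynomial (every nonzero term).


All three coefficients share the factor -4; dividing through by -4 gives  (1 - x^2) y'' - x y' + 36 y = 0.
This matches the Chebyshev equation (1 - x^2) y'' - x y' + n^2 y = 0 (note the -x y' term, not -2x y') with n^2 = 36, so n = 6; the polynomial solution is T_6(x).
With y = sum_k a_k x^k, matching x^k gives (k+2)(k+1) a_{k+2} = (k^2 - n^2) a_k = (k - 6)(k + 6) a_k. The right side vanishes at k = 6, so the series with the parity of 6 terminates at degree 6.
Standard normalization: leading coefficient of T_n is 2^(n-1), so a_6 = 2^5 = 32. Work downward with a_k = (k+1)(k+2) a_{k+2} / ((k - 6)(k + 6)):
  a_4 = (5)(6)(32) / ((4 - 6)(4 + 6)) = 960/(-20) = -48
  a_2 = (3)(4)(-48) / ((2 - 6)(2 + 6)) = -576/(-32) = 18
  a_0 = (1)(2)(18) / ((0 - 6)(0 + 6)) = 36/(-36) = -1
Hence T_6(x) = 32 x^6 - 48 x^4 + 18 x^2 - 1.

T_6(x); series = 32 x^6 - 48 x^4 + 18 x^2 - 1


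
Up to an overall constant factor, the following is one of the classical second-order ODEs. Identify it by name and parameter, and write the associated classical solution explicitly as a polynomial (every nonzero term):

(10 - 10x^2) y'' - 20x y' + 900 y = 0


All three coefficients share the factor 10; dividing through by 10 gives  (1 - x^2) y'' - 2x y' + 90 y = 0.
This matches the Legendre equation (1 - x^2) y'' - 2x y' + n(n+1) y = 0 (note the -2x y' term) with n(n+1) = 90, so n = 9; the polynomial solution is P_9(x).
With y = sum_k a_k x^k, matching x^k gives (k+2)(k+1) a_{k+2} = [k(k+1) - n(n+1)] a_k = (k - 9)(k + 10) a_k. The right side vanishes at k = 9, so the series with the parity of 9 terminates at degree 9.
Standard normalization (P_n(1) = 1): leading coefficient (2n)!/(2^n (n!)^2) = 6402373705728000/(512*131681894400) = 12155/128, so a_9 = 12155/128. Work downward with a_k = (k+1)(k+2) a_{k+2} / ((k - 9)(k + 10)):
  a_7 = (8)(9)(12155/128) / ((7 - 9)(7 + 10)) = (109395/16)/(-34) = -6435/32
  a_5 = (6)(7)(-6435/32) / ((5 - 9)(5 + 10)) = (-135135/16)/(-60) = 9009/64
  a_3 = (4)(5)(9009/64) / ((3 - 9)(3 + 10)) = (45045/16)/(-78) = -1155/32
  a_1 = (2)(3)(-1155/32) / ((1 - 9)(1 + 10)) = (-3465/16)/(-88) = 315/128
Hence P_9(x) = 12155 x^9/128 - 6435 x^7/32 + 9009 x^5/64 - 1155 x^3/32 + 315 x/128.

P_9(x); series = 12155 x^9/128 - 6435 x^7/32 + 9009 x^5/64 - 1155 x^3/32 + 315 x/128


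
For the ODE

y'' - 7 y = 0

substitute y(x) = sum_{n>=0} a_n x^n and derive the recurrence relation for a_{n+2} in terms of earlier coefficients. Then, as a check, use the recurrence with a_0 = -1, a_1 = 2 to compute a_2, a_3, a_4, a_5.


Substitute y = sum_n a_n x^n into y'' + (const) y = 0.
y''(x) = sum_{n>=0} (n+2)(n+1) a_{n+2} x^n.
The ODE becomes sum_n [(n+2)(n+1) a_{n+2} - 7 a_n] x^n = 0.
Setting each coefficient to zero gives the recurrence:
  (n+2)(n+1) a_{n+2} - 7 a_n = 0,
  a_{n+2} = 7 / ((n+1)(n+2)) a_n.

Check with a_0 = -1, a_1 = 2 (apply the recurrence for n = 0, 1, 2, 3): a_0 = -1, a_1 = 2, a_2 = -7/2, a_3 = 7/3, a_4 = -49/24, a_5 = 49/60.

a_{n+2} = 7/((n+1)(n+2)) * a_n; check: a_0 = -1, a_1 = 2, a_2 = -7/2, a_3 = 7/3, a_4 = -49/24, a_5 = 49/60


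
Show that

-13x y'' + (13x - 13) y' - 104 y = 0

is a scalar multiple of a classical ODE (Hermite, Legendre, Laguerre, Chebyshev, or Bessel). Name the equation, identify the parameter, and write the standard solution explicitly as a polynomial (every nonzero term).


All three coefficients share the factor -13; dividing through by -13 gives  x y'' + (1 - x) y' + 8 y = 0.
This matches the Laguerre equation x y'' + (1 - x) y' + n y = 0 with n = 8; the polynomial solution is L_8(x).
With y = sum_k a_k x^k, matching x^k gives (k+1)k a_{k+1} + (k+1) a_{k+1} - k a_k + n a_k = 0, i.e. (k+1)^2 a_{k+1} = (k - n) a_k = (k - 8) a_k. The right side vanishes at k = 8, so the series terminates at degree 8.
Standard normalization L_n(0) = 1 gives a_0 = 1. Work upward with a_{k+1} = (k - 8) a_k / (k+1)^2:
  a_1 = (0 - 8)(1) / 1^2 = -8/1 = -8
  a_2 = (1 - 8)(-8) / 2^2 = 56/4 = 14
  a_3 = (2 - 8)(14) / 3^2 = -84/9 = -28/3
  a_4 = (3 - 8)(-28/3) / 4^2 = (140/3)/16 = 35/12
  a_5 = (4 - 8)(35/12) / 5^2 = (-35/3)/25 = -7/15
  a_6 = (5 - 8)(-7/15) / 6^2 = (7/5)/36 = 7/180
  a_7 = (6 - 8)(7/180) / 7^2 = (-7/90)/49 = -1/630
  a_8 = (7 - 8)(-1/630) / 8^2 = (1/630)/64 = 1/40320
Hence L_8(x) = x^8/40320 - x^7/630 + 7 x^6/180 - 7 x^5/15 + 35 x^4/12 - 28 x^3/3 + 14 x^2 - 8 x + 1.

L_8(x); series = x^8/40320 - x^7/630 + 7 x^6/180 - 7 x^5/15 + 35 x^4/12 - 28 x^3/3 + 14 x^2 - 8 x + 1


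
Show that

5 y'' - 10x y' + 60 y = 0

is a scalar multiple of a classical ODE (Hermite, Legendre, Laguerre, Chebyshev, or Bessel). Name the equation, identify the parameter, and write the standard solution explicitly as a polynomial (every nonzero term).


All three coefficients share the factor 5; dividing through by 5 gives  y'' - 2x y' + 12 y = 0.
This matches the Hermite equation y'' - 2x y' + 2n y = 0 with 2n = 12, so n = 6; the polynomial solution is H_6(x).
With y = sum_k a_k x^k, matching x^k gives (k+2)(k+1) a_{k+2} = 2(k - n) a_k = 2(k - 6) a_k. The right side vanishes at k = 6, so the series with the parity of 6 terminates at degree 6.
Standard normalization: leading coefficient of H_n is 2^n, so a_6 = 2^6 = 64. Work downward with a_k = (k+1)(k+2) a_{k+2} / (2(k - n)):
  a_4 = (5)(6)(64) / (2(4 - 6)) = 1920/(-4) = -480
  a_2 = (3)(4)(-480) / (2(2 - 6)) = -5760/(-8) = 720
  a_0 = (1)(2)(720) / (2(0 - 6)) = 1440/(-12) = -120
Hence H_6(x) = 64 x^6 - 480 x^4 + 720 x^2 - 120.

H_6(x); series = 64 x^6 - 480 x^4 + 720 x^2 - 120


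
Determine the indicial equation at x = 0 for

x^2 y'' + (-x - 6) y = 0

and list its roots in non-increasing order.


Divide by x^2 to reach normal form y'' + P_1(x) y' + P_2(x) y = 0 with P_1(x) = 0 and P_2(x) = -1/x - 6/x^2.
x = 0 is a singular point because the y-coefficient -1/x - 6/x^2 has a pole at x = 0.
It is a regular singular point because x P_1(x) = p(x) = 0 and x^2 P_2(x) = q(x) = -x - 6 are polynomials, hence analytic at x = 0.
p(0) = 0,  q(0) = -6.
Indicial equation: r(r-1) + p(0) r + q(0) = 0, i.e. r^2 + (p(0) - 1) r + q(0) = 0, i.e. r^2 - 1 r - 6 = 0.
Discriminant: (-1)^2 - 4(-6) = 25, so r = (1 ± 5)/2.
Solving: r_1 = 3, r_2 = -2.

indicial: r^2 - 1 r - 6 = 0; roots r_1 = 3, r_2 = -2


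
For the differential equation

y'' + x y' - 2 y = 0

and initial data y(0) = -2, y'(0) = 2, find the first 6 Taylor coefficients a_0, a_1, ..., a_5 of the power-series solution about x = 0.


Ansatz: y(x) = sum_{n>=0} a_n x^n, so y'(x) = sum_{n>=1} n a_n x^(n-1) and y''(x) = sum_{n>=2} n(n-1) a_n x^(n-2).
Substitute into P(x) y'' + Q(x) y' + R(x) y = 0 with P(x) = 1, Q(x) = x, R(x) = -2, and match powers of x.
Initial conditions: a_0 = -2, a_1 = 2.
Setting the coefficient of each power of x to zero and solving order by order (substituting the coefficients already found):
  x^0: 2 a_2 - 2 a_0 = 0  ->  2 a_2 = 2 a_0 = -4  ->  a_2 = -2
  x^1: 6 a_3 - a_1 = 0  ->  6 a_3 = a_1 = 2  ->  a_3 = 1/3
  x^2: 12 a_4 = 0  ->  a_4 = 0
  x^3: 20 a_5 + a_3 = 0  ->  20 a_5 = -a_3 = -1/3  ->  a_5 = -1/60
Truncated series: y(x) = -2 + 2 x - 2 x^2 + (1/3) x^3 - (1/60) x^5 + O(x^6).

a_0 = -2; a_1 = 2; a_2 = -2; a_3 = 1/3; a_4 = 0; a_5 = -1/60


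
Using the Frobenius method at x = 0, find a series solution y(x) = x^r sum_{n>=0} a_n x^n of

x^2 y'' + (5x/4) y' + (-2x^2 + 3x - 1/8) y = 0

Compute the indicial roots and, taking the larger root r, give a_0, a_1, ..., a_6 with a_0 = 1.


Write in Frobenius form y'' + (p(x)/x) y' + (q(x)/x^2) y = 0:
  p(x) = 5/4,  q(x) = -2x^2 + 3x - 1/8.
Indicial equation: r(r-1) + (5/4) r + (-1/8) = 0 -> roots r_1 = 1/4, r_2 = -1/2.
Take r = r_1 = 1/4. Let y(x) = x^r sum_{n>=0} a_n x^n with a_0 = 1.
Substitute y = x^r sum a_n x^n and match x^{r+n}. The recurrence is
  D(n) a_n + 3 a_{n-1} - 2 a_{n-2} = 0,  where D(n) = (r+n)(r+n-1) + (5/4)(r+n) + (-1/8).
  a_n = [-3 a_{n-1} + 2 a_{n-2}] / D(n).
Since the indicial polynomial factors as (r - r_1)(r - r_2), D(n) = (r_1 + n - r_1)(r_1 + n - r_2) = n(n + 3/4).
Evaluating step by step (a_0 = 1):
  n = 1: D(1) = 1(1 + 3/4) = 7/4; numerator = -3(1) = -3; a_1 = (-3)/(7/4) = -12/7
  n = 2: D(2) = 2(2 + 3/4) = 11/2; numerator = -3(-12/7) + 2(1) = 50/7; a_2 = (50/7)/(11/2) = 100/77
  n = 3: D(3) = 3(3 + 3/4) = 45/4; numerator = -3(100/77) + 2(-12/7) = -564/77; a_3 = (-564/77)/(45/4) = -752/1155
  n = 4: D(4) = 4(4 + 3/4) = 19; numerator = -3(-752/1155) + 2(100/77) = 1752/385; a_4 = (1752/385)/(19) = 1752/7315
  n = 5: D(5) = 5(5 + 3/4) = 115/4; numerator = -3(1752/7315) + 2(-752/1155) = -44344/21945; a_5 = (-44344/21945)/(115/4) = -7712/109725
  n = 6: D(6) = 6(6 + 3/4) = 81/2; numerator = -3(-7712/109725) + 2(1752/7315) = 1328/1925; a_6 = (1328/1925)/(81/2) = 2656/155925

r = 1/4; a_0 = 1; a_1 = -12/7; a_2 = 100/77; a_3 = -752/1155; a_4 = 1752/7315; a_5 = -7712/109725; a_6 = 2656/155925
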